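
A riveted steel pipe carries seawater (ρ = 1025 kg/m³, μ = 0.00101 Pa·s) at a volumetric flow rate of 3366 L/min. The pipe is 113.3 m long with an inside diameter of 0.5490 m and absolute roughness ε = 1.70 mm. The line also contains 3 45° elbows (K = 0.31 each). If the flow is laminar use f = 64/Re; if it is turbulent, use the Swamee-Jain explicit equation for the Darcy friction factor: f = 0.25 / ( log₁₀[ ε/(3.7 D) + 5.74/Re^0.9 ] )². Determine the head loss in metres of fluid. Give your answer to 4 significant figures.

h_f ≈ 0.01897 m

Q = 3366 L/min = 3366/60000 = 0.0561 m³/s.
Cross-sectional area A = πD²/4 = π(0.549)²/4 = 0.2367 m²; mean velocity V = Q/A = 0.0561/0.2367 = 0.237 m/s.
Reynolds number Re = ρVD/μ = 1025 · 0.237 · 0.549 / 0.00101 = 1.32e+05.
Re > 4000 → turbulent. Relative roughness ε/D = 0.0017/0.549 = 0.0031. Swamee-Jain: f = 0.25/(log₁₀[0.0031/3.7 + 5.74/1.32e+05^0.9])² = 0.25/(log₁₀[0.000837 + 0.000141])² = 0.25/(-3.01)² = 0.0276.
Total minor-loss coefficient ΣK = 3·0.31 = 0.93.
ΔP = [f·L/D + ΣK]·(ρV²/2) = [0.0276·113.3/0.549 + 0.93]·(1025·0.237²/2) = [5.696 + 0.93]·28.78 = 190.7 Pa.
Head loss h_f = ΔP/(ρg) = 190.7/(1025·9.81) = 0.01897 m.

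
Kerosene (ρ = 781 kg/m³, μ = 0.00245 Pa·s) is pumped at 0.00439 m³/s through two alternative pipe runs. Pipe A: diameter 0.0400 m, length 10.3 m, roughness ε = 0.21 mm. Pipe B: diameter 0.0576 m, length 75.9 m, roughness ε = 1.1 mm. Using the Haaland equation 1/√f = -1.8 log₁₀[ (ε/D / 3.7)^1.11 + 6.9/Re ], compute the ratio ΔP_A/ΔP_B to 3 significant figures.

Pipe A: V = Q/A = 0.00439/0.001257 = 3.493 m/s; Re = 4.455e+04; ε/D = 0.00525; Haaland → f = 0.03268; ΔP_A = f(L/D)(ρV²/2) = 4.01e+04 Pa.
Pipe B: V = Q/A = 0.00439/0.002606 = 1.685 m/s; Re = 3.093e+04; ε/D = 0.0191; Haaland → f = 0.04912; ΔP_B = f(L/D)(ρV²/2) = 7.175e+04 Pa.
ΔP_A/ΔP_B = 4.01e+04/7.175e+04 = 0.559.

ΔP_A/ΔP_B ≈ 0.559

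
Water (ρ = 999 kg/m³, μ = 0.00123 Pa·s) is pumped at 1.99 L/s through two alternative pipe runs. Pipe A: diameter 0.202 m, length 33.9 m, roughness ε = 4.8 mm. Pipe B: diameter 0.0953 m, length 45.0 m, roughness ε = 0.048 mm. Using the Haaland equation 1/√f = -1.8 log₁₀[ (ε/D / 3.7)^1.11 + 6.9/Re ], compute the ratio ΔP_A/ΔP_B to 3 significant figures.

ΔP_A/ΔP_B ≈ 0.0372

Pipe A: V = Q/A = 0.00199/0.03205 = 0.0621 m/s; Re = 1.019e+04; ε/D = 0.0238; Haaland → f = 0.05541; ΔP_A = f(L/D)(ρV²/2) = 17.91 Pa.
Pipe B: V = Q/A = 0.00199/0.007133 = 0.279 m/s; Re = 2.159e+04; ε/D = 0.000504; Haaland → f = 0.02622; ΔP_B = f(L/D)(ρV²/2) = 481.3 Pa.
ΔP_A/ΔP_B = 17.91/481.3 = 0.0372.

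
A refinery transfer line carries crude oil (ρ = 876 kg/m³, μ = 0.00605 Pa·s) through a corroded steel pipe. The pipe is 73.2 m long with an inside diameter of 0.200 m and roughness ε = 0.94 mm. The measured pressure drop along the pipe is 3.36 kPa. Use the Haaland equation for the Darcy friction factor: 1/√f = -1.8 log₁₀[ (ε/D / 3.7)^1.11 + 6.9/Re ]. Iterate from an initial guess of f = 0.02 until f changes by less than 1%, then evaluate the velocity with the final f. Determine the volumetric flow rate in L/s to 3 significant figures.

Q ≈ 24.9 L/s

Rearranging Darcy-Weisbach: V = √(2·ΔP·D/(f·L·ρ)). With ε/D = 0.00094/0.2 = 0.0047, iterate starting from f = 0.02:
  f = 0.02 → V = √(2·3360·0.2/(0.02·73.2·876)) = 1.024 m/s; Re = ρVD/μ = 2.965e+04; f → 0.03266
  f = 0.03266 → V = 0.8011 m/s; Re = 2.32e+04; f → 0.03335
  f = 0.03335 → V = 0.7928 m/s; Re = 2.296e+04; f → 0.03338
Converged (Δf/f < 1%). With the final f = 0.03338: V = √(2·3360·0.2/(0.03338·73.2·876)) = 0.7924 m/s.
Q = V·A = 0.7924·(π/4·0.2²) = 0.02489 m³/s = 24.9 L/s.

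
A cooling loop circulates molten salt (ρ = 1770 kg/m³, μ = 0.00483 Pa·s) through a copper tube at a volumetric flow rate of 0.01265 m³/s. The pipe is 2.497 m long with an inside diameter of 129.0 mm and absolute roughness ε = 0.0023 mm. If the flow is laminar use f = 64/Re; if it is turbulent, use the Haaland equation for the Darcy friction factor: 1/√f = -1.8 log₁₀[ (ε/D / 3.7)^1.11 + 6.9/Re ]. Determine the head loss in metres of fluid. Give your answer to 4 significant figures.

Cross-sectional area A = πD²/4 = π(0.129)²/4 = 0.01307 m²; mean velocity V = Q/A = 0.01265/0.01307 = 0.9679 m/s.
Reynolds number Re = ρVD/μ = 1770 · 0.9679 · 0.129 / 0.00483 = 4.575e+04.
Re > 4000 → turbulent. Relative roughness ε/D = 2.3e-06/0.129 = 1.78e-05. Haaland: 1/√f = -1.8 log₁₀[(1.78e-05/3.7)^1.11 + 6.9/4.575e+04] = -1.8 log₁₀[1.25e-06 + 0.000151] = 6.872, so f = 0.02117.
Darcy-Weisbach: ΔP = f(L/D)(ρV²/2) = 0.02117·(2.497/0.129)·(1770·0.9679²/2) = 0.02117·19.36·829.1 = 339.8 Pa.
Head loss h_f = ΔP/(ρg) = 339.8/(1770·9.81) = 0.01957 m.

h_f ≈ 0.01957 m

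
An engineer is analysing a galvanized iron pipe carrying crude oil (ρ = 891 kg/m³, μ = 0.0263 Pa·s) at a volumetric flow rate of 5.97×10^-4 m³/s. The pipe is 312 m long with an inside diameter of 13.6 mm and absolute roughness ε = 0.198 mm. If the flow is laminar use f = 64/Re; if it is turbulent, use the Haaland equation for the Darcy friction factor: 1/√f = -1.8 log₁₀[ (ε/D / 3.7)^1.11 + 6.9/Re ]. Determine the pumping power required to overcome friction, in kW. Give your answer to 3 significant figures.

P ≈ 3.48 kW

Cross-sectional area A = πD²/4 = π(0.0136)²/4 = 0.0001453 m²; mean velocity V = Q/A = 0.000597/0.0001453 = 4.11 m/s.
Reynolds number Re = ρVD/μ = 891 · 4.11 · 0.0136 / 0.0263 = 1894.
Re < 2300 → laminar flow, so f = 64/Re = 64/1894 = 0.0338 (the turbulent correlation is not needed).
Darcy-Weisbach: ΔP = f(L/D)(ρV²/2) = 0.0338·(312/0.0136)·(891·4.11²/2) = 0.0338·2.294e+04·7524 = 5.834e+06 Pa.
Pumping power P = QΔP = 0.000597·5.834e+06 = 3483 W = 3.48 kW.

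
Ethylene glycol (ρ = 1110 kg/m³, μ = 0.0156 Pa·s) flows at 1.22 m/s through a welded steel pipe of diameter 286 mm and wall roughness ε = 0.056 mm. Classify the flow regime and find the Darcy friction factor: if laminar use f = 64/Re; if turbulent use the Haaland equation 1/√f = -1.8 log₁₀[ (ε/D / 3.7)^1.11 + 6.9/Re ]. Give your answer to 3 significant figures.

Re = ρVD/μ = 1110·1.22·0.286/0.0156 = 2.483e+04.
Re > 4000 → turbulent. ε/D = 5.6e-05/0.286 = 0.000196; Haaland: 1/√f = -1.8 log₁₀[1.79e-05 + 0.000278] = 6.352, so f = 0.02478.

f ≈ 0.0248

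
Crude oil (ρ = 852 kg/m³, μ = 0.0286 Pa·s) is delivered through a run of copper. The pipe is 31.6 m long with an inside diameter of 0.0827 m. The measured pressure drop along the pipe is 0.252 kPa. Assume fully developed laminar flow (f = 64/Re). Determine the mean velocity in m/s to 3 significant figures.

V ≈ 0.0596 m/s

For laminar flow, f = 64/Re with Re = ρVD/μ, so Darcy-Weisbach reduces to ΔP = 32μLV/D². Solving for V: V = ΔP·D²/(32μL) = 252·(0.0827)²/(32·0.0286·31.6) = 0.05959 m/s.
Check: Re = ρVD/μ = 852·0.05959·0.0827/0.0286 = 146.8 < 2300, so the laminar assumption holds.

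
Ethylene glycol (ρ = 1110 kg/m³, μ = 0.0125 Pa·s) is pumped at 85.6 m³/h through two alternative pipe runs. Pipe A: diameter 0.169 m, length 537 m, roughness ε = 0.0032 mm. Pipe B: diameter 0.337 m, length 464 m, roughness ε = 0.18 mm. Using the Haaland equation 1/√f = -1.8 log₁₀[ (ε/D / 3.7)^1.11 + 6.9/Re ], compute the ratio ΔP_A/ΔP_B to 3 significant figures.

Pipe A: V = Q/A = 0.02378/0.02243 = 1.06 m/s; Re = 1.591e+04; ε/D = 1.89e-05; Haaland → f = 0.02732; ΔP_A = f(L/D)(ρV²/2) = 5.413e+04 Pa.
Pipe B: V = Q/A = 0.02378/0.0892 = 0.2666 m/s; Re = 7977; ε/D = 0.000534; Haaland → f = 0.03348; ΔP_B = f(L/D)(ρV²/2) = 1818 Pa.
ΔP_A/ΔP_B = 5.413e+04/1818 = 29.8.

ΔP_A/ΔP_B ≈ 29.8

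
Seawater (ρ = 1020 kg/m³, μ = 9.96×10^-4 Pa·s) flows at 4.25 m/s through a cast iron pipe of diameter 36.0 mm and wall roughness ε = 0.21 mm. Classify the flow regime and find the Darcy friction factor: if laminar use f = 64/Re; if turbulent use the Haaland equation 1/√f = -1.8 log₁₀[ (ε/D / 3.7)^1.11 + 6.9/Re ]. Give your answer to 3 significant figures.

f ≈ 0.0324

Re = ρVD/μ = 1020·4.25·0.036/0.000996 = 1.567e+05.
Re > 4000 → turbulent. ε/D = 0.00021/0.036 = 0.00583; Haaland: 1/√f = -1.8 log₁₀[0.000775 + 4.4e-05] = 5.556, so f = 0.0324.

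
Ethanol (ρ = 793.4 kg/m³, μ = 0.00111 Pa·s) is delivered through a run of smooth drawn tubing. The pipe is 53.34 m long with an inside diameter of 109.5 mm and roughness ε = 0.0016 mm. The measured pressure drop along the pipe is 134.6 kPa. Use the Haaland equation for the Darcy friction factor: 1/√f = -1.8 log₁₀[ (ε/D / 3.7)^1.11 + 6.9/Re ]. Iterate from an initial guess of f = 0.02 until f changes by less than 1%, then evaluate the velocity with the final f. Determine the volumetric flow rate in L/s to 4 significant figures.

Rearranging Darcy-Weisbach: V = √(2·ΔP·D/(f·L·ρ)). With ε/D = 1.6e-06/0.1095 = 1.46e-05, iterate starting from f = 0.02:
  f = 0.02 → V = √(2·1.346e+05·0.1095/(0.02·53.34·793.4)) = 5.901 m/s; Re = ρVD/μ = 4.619e+05; f → 0.01341
  f = 0.01341 → V = 7.207 m/s; Re = 5.641e+05; f → 0.01297
  f = 0.01297 → V = 7.328 m/s; Re = 5.736e+05; f → 0.01293
Converged (Δf/f < 1%). With the final f = 0.01293: V = √(2·1.346e+05·0.1095/(0.01293·53.34·793.4)) = 7.338 m/s.
Q = V·A = 7.338·(π/4·0.1095²) = 0.06911 m³/s = 69.11 L/s.

Q ≈ 69.11 L/s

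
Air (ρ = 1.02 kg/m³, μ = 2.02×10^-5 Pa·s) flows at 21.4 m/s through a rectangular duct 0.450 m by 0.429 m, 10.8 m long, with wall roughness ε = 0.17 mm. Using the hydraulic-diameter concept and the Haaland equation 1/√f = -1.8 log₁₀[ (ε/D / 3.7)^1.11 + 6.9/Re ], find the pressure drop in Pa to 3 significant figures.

Hydraulic diameter D_h = 4A/P = 4·(0.45·0.429)/(2·(0.45+0.429)) = 0.7722/1.758 = 0.4392 m.
Re = ρVD_h/μ = 1.02·21.4·0.4392/2.02e-05 = 4.747e+05.
ε/D_h = 0.00017/0.4392 = 0.000387; Haaland gives 1/√f = -1.8 log₁₀[3.82e-05+1.45e-05] = 7.701, so f = 0.01686.
ΔP = f(L/D_h)(ρV²/2) = 0.01686·10.8/0.4392·233.6 = 96.84 Pa.

ΔP ≈ 96.8 Pa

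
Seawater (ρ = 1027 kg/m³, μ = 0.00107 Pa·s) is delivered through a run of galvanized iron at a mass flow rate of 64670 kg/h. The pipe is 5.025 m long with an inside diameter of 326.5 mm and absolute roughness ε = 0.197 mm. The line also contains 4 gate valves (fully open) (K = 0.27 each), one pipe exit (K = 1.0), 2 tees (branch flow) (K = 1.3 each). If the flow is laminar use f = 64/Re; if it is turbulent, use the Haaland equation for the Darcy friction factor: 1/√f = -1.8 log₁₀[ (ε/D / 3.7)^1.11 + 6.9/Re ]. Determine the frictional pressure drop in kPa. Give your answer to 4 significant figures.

ΔP ≈ 0.1124 kPa

ṁ = 64670 kg/h = 64670/3600 = 17.96 kg/s.
A = πD²/4 = π(0.3265)²/4 = 0.08373 m²; mean velocity V = ṁ/(ρA) = 17.96/(1027 · 0.08373) = 0.2089 m/s.
Reynolds number Re = ρVD/μ = 1027 · 0.2089 · 0.3265 / 0.00107 = 6.547e+04.
Re > 4000 → turbulent. Relative roughness ε/D = 0.000197/0.3265 = 0.000603. Haaland: 1/√f = -1.8 log₁₀[(0.000603/3.7)^1.11 + 6.9/6.547e+04] = -1.8 log₁₀[6.25e-05 + 0.000105] = 6.795, so f = 0.02166.
Total minor-loss coefficient ΣK = 4·0.27 + 1·1 + 2·1.3 = 4.68.
ΔP = [f·L/D + ΣK]·(ρV²/2) = [0.02166·5.025/0.3265 + 4.68]·(1027·0.2089²/2) = [0.3333 + 4.68]·22.41 = 112.4 Pa.
ΔP = 112.4 Pa = 0.1124 kPa.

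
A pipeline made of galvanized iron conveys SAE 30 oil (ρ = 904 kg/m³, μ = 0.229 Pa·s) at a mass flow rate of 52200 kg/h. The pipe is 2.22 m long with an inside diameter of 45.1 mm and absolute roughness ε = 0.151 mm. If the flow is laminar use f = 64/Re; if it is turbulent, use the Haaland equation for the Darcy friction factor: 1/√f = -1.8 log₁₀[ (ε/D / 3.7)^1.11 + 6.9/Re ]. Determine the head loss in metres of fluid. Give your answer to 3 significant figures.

ṁ = 52200 kg/h = 52200/3600 = 14.5 kg/s.
A = πD²/4 = π(0.0451)²/4 = 0.001598 m²; mean velocity V = ṁ/(ρA) = 14.5/(904 · 0.001598) = 10.04 m/s.
Reynolds number Re = ρVD/μ = 904 · 10.04 · 0.0451 / 0.229 = 1788.
Re < 2300 → laminar flow, so f = 64/Re = 64/1788 = 0.0358 (the turbulent correlation is not needed).
Darcy-Weisbach: ΔP = f(L/D)(ρV²/2) = 0.0358·(2.22/0.0451)·(904·10.04²/2) = 0.0358·49.22·4.557e+04 = 8.03e+04 Pa.
Head loss h_f = ΔP/(ρg) = 8.03e+04/(904·9.81) = 9.06 m.

h_f ≈ 9.06 m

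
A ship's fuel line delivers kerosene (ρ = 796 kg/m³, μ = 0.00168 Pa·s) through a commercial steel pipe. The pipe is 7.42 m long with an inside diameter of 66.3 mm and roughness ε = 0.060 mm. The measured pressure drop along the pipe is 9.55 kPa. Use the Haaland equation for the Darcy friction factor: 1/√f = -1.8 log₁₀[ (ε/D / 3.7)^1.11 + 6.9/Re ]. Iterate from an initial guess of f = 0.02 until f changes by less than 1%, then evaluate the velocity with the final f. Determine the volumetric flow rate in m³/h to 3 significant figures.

Rearranging Darcy-Weisbach: V = √(2·ΔP·D/(f·L·ρ)). With ε/D = 6e-05/0.0663 = 0.000905, iterate starting from f = 0.02:
  f = 0.02 → V = √(2·9550·0.0663/(0.02·7.42·796)) = 3.274 m/s; Re = ρVD/μ = 1.029e+05; f → 0.02157
  f = 0.02157 → V = 3.152 m/s; Re = 9.903e+04; f → 0.02165
Converged (Δf/f < 1%). With the final f = 0.02165: V = √(2·9550·0.0663/(0.02165·7.42·796)) = 3.147 m/s.
Q = V·A = 3.147·(π/4·0.0663²) = 0.01086 m³/s = 39.1 m³/h.

Q ≈ 39.1 m³/h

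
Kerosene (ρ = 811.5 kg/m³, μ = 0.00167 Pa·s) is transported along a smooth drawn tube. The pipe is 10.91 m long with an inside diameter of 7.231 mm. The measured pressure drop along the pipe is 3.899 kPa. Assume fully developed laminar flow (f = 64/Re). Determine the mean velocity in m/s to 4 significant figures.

For laminar flow, f = 64/Re with Re = ρVD/μ, so Darcy-Weisbach reduces to ΔP = 32μLV/D². Solving for V: V = ΔP·D²/(32μL) = 3899·(0.007231)²/(32·0.00167·10.91) = 0.3497 m/s.
Check: Re = ρVD/μ = 811.5·0.3497·0.007231/0.00167 = 1229 < 2300, so the laminar assumption holds.

V ≈ 0.3497 m/s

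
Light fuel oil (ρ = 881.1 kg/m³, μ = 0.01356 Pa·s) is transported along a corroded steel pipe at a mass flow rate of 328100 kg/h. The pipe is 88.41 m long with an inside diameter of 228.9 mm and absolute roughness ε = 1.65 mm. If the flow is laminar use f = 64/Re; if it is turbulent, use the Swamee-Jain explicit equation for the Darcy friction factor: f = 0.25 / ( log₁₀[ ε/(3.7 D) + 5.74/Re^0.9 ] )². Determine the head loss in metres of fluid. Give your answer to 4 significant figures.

ṁ = 328100 kg/h = 328100/3600 = 91.14 kg/s.
A = πD²/4 = π(0.2289)²/4 = 0.04115 m²; mean velocity V = ṁ/(ρA) = 91.14/(881.1 · 0.04115) = 2.514 m/s.
Reynolds number Re = ρVD/μ = 881.1 · 2.514 · 0.2289 / 0.0136 = 3.739e+04.
Re > 4000 → turbulent. Relative roughness ε/D = 0.00165/0.2289 = 0.00721. Swamee-Jain: f = 0.25/(log₁₀[0.00721/3.7 + 5.74/3.739e+04^0.9])² = 0.25/(log₁₀[0.00195 + 0.00044])² = 0.25/(-2.622)² = 0.03637.
Darcy-Weisbach: ΔP = f(L/D)(ρV²/2) = 0.03637·(88.41/0.2289)·(881.1·2.514²/2) = 0.03637·386.2·2783 = 3.91e+04 Pa.
Head loss h_f = ΔP/(ρg) = 3.91e+04/(881.1·9.81) = 4.523 m.

h_f ≈ 4.523 m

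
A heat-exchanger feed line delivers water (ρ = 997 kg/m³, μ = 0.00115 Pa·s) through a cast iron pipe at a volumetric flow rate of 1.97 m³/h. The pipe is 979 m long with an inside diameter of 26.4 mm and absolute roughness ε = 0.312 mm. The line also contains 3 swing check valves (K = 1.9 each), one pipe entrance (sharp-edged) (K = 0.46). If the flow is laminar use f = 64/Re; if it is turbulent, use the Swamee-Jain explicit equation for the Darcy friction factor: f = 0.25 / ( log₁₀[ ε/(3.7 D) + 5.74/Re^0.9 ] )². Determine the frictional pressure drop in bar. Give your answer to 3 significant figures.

Q = 1.97 m³/h = 1.97/3600 = 0.0005472 m³/s.
Cross-sectional area A = πD²/4 = π(0.0264)²/4 = 0.0005474 m²; mean velocity V = Q/A = 0.0005472/0.0005474 = 0.9997 m/s.
Reynolds number Re = ρVD/μ = 997 · 0.9997 · 0.0264 / 0.00115 = 2.288e+04.
Re > 4000 → turbulent. Relative roughness ε/D = 0.000312/0.0264 = 0.0118. Swamee-Jain: f = 0.25/(log₁₀[0.0118/3.7 + 5.74/2.288e+04^0.9])² = 0.25/(log₁₀[0.00319 + 0.000685])² = 0.25/(-2.411)² = 0.043.
Total minor-loss coefficient ΣK = 3·1.9 + 1·0.46 = 6.16.
ΔP = [f·L/D + ΣK]·(ρV²/2) = [0.043·979/0.0264 + 6.16]·(997·0.9997²/2) = [1594 + 6.16]·498.2 = 7.974e+05 Pa.
ΔP = 7.974e+05 Pa = 7.97 bar.

ΔP ≈ 7.97 bar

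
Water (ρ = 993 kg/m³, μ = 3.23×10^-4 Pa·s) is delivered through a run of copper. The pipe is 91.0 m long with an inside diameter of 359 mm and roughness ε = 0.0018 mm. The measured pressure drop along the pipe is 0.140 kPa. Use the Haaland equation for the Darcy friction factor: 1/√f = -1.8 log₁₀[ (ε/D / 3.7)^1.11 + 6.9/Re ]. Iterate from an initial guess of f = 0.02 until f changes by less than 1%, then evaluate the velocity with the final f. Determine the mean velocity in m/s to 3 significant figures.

V ≈ 0.279 m/s

Rearranging Darcy-Weisbach: V = √(2·ΔP·D/(f·L·ρ)). With ε/D = 1.8e-06/0.359 = 5.01e-06, iterate starting from f = 0.02:
  f = 0.02 → V = √(2·140·0.359/(0.02·91·993)) = 0.2358 m/s; Re = ρVD/μ = 2.603e+05; f → 0.01477
  f = 0.01477 → V = 0.2745 m/s; Re = 3.029e+05; f → 0.01436
  f = 0.01436 → V = 0.2784 m/s; Re = 3.072e+05; f → 0.01432
Converged (Δf/f < 1%). With the final f = 0.01432: V = √(2·140·0.359/(0.01432·91·993)) = 0.2787 m/s.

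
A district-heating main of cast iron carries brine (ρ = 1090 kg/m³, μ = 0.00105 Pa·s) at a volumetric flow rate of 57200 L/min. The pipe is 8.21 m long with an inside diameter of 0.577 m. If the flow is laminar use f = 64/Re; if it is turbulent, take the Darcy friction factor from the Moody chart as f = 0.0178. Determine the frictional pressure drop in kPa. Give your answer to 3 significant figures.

Q = 57200 L/min = 57200/60000 = 0.9533 m³/s.
Cross-sectional area A = πD²/4 = π(0.577)²/4 = 0.2615 m²; mean velocity V = Q/A = 0.9533/0.2615 = 3.646 m/s.
Reynolds number Re = ρVD/μ = 1090 · 3.646 · 0.577 / 0.00105 = 2.184e+06.
Re > 4000 → turbulent; use the Moody-chart value f = 0.0178.
Darcy-Weisbach: ΔP = f(L/D)(ρV²/2) = 0.0178·(8.21/0.577)·(1090·3.646²/2) = 0.0178·14.23·7244 = 1835 Pa.
ΔP = 1835 Pa = 1.83 kPa.

ΔP ≈ 1.83 kPa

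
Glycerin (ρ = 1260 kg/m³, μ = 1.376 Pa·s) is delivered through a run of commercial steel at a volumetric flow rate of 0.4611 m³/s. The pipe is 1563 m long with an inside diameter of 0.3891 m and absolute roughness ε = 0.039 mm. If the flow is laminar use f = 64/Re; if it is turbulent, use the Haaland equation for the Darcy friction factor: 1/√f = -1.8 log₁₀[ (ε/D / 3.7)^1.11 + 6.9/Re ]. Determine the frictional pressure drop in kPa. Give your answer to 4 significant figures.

Cross-sectional area A = πD²/4 = π(0.3891)²/4 = 0.1189 m²; mean velocity V = Q/A = 0.4611/0.1189 = 3.878 m/s.
Reynolds number Re = ρVD/μ = 1260 · 3.878 · 0.3891 / 1.38 = 1382.
Re < 2300 → laminar flow, so f = 64/Re = 64/1382 = 0.04632 (the turbulent correlation is not needed).
Darcy-Weisbach: ΔP = f(L/D)(ρV²/2) = 0.04632·(1563/0.3891)·(1260·3.878²/2) = 0.04632·4017·9473 = 1.763e+06 Pa.
ΔP = 1.763e+06 Pa = 1763 kPa.

ΔP ≈ 1763 kPa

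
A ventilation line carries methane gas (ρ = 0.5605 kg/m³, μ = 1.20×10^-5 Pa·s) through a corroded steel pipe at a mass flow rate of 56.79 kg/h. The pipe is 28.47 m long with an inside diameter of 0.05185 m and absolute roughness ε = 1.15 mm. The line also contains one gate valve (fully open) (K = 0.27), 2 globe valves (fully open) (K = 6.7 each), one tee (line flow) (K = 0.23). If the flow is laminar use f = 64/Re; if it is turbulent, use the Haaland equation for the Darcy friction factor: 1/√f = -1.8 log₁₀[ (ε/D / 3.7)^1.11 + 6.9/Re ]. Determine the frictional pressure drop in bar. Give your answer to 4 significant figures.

ΔP ≈ 0.02109 bar

ṁ = 56.79 kg/h = 56.79/3600 = 0.01578 kg/s.
A = πD²/4 = π(0.05185)²/4 = 0.002111 m²; mean velocity V = ṁ/(ρA) = 0.01578/(0.5605 · 0.002111) = 13.33 m/s.
Reynolds number Re = ρVD/μ = 0.5605 · 13.33 · 0.05185 / 1.2e-05 = 3.228e+04.
Re > 4000 → turbulent. Relative roughness ε/D = 0.00115/0.05185 = 0.0222. Haaland: 1/√f = -1.8 log₁₀[(0.0222/3.7)^1.11 + 6.9/3.228e+04] = -1.8 log₁₀[0.00341 + 0.000214] = 4.393, so f = 0.05183.
Total minor-loss coefficient ΣK = 1·0.27 + 2·6.7 + 1·0.23 = 13.9.
ΔP = [f·L/D + ΣK]·(ρV²/2) = [0.05183·28.47/0.05185 + 13.9]·(0.5605·13.33²/2) = [28.46 + 13.9]·49.79 = 2109 Pa.
ΔP = 2109 Pa = 0.02109 bar.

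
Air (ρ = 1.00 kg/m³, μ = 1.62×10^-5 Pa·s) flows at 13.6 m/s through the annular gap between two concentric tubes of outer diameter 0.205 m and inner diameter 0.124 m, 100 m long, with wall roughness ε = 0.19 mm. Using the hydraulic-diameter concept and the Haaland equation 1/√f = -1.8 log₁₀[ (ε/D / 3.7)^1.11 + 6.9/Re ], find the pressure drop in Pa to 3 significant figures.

ΔP ≈ 3020 Pa

Hydraulic diameter D_h = 4A/P = D_o - D_i = 0.205 - 0.124 = 0.081 m.
Re = ρVD_h/μ = 1·13.6·0.081/1.62e-05 = 6.8e+04.
ε/D_h = 0.00019/0.081 = 0.00235; Haaland gives 1/√f = -1.8 log₁₀[0.000282+0.000101] = 6.149, so f = 0.02645.
ΔP = f(L/D_h)(ρV²/2) = 0.02645·100/0.081·92.48 = 3019 Pa.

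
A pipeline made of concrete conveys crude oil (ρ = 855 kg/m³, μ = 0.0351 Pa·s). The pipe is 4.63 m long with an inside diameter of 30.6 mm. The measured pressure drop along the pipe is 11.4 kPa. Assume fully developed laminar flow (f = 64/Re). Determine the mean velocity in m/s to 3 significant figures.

For laminar flow, f = 64/Re with Re = ρVD/μ, so Darcy-Weisbach reduces to ΔP = 32μLV/D². Solving for V: V = ΔP·D²/(32μL) = 1.14e+04·(0.0306)²/(32·0.0351·4.63) = 2.053 m/s.
Check: Re = ρVD/μ = 855·2.053·0.0306/0.0351 = 1530 < 2300, so the laminar assumption holds.

V ≈ 2.05 m/s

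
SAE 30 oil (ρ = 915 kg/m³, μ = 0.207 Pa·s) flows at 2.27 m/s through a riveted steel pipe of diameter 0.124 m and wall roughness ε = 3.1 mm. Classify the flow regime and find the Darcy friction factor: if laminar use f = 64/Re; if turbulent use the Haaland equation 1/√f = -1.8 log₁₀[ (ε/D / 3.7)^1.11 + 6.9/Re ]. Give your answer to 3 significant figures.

f ≈ 0.0514

Re = ρVD/μ = 915·2.27·0.124/0.207 = 1244.
Re < 2300 → laminar, so f = 64/Re = 0.05144 (roughness is irrelevant in laminar flow).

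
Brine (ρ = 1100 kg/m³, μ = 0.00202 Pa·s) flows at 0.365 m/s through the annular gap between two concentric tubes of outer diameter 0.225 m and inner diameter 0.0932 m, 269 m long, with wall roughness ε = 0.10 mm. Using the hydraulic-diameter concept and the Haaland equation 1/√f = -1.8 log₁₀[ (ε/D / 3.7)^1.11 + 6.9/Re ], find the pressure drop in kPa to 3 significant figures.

ΔP ≈ 3.85 kPa

Hydraulic diameter D_h = 4A/P = D_o - D_i = 0.225 - 0.0932 = 0.1318 m.
Re = ρVD_h/μ = 1100·0.365·0.1318/0.00202 = 2.62e+04.
ε/D_h = 0.0001/0.1318 = 0.000759; Haaland gives 1/√f = -1.8 log₁₀[8.06e-05+0.000263] = 6.234, so f = 0.02573.
ΔP = f(L/D_h)(ρV²/2) = 0.02573·269/0.1318·73.27 = 3848 Pa.
ΔP = 3.85 kPa.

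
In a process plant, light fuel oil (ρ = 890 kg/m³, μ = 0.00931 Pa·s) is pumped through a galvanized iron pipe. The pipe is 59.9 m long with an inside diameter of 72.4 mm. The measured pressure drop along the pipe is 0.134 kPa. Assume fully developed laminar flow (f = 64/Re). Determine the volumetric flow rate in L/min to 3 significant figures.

For laminar flow, f = 64/Re with Re = ρVD/μ, so Darcy-Weisbach reduces to ΔP = 32μLV/D². Solving for V: V = ΔP·D²/(32μL) = 134·(0.0724)²/(32·0.00931·59.9) = 0.03936 m/s.
Check: Re = ρVD/μ = 890·0.03936·0.0724/0.00931 = 272.4 < 2300, so the laminar assumption holds.
Q = V·A = 0.03936·(π/4·0.0724²) = 0.000162 m³/s = 9.72 L/min.

Q ≈ 9.72 L/min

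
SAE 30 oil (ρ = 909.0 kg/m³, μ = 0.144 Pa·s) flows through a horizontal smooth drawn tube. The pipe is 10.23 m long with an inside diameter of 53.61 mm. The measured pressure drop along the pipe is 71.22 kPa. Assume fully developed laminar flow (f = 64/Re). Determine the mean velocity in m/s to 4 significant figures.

V ≈ 4.342 m/s

For laminar flow, f = 64/Re with Re = ρVD/μ, so Darcy-Weisbach reduces to ΔP = 32μLV/D². Solving for V: V = ΔP·D²/(32μL) = 7.122e+04·(0.05361)²/(32·0.144·10.23) = 4.342 m/s.
Check: Re = ρVD/μ = 909·4.342·0.05361/0.144 = 1469 < 2300, so the laminar assumption holds.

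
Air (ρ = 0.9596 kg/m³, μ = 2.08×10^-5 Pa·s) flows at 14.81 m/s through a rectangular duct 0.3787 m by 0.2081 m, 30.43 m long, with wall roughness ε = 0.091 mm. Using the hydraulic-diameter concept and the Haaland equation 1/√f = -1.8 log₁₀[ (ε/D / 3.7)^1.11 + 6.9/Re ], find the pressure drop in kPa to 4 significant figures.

Hydraulic diameter D_h = 4A/P = 4·(0.3787·0.2081)/(2·(0.3787+0.2081)) = 0.3152/1.174 = 0.2686 m.
Re = ρVD_h/μ = 0.9596·14.81·0.2686/2.08e-05 = 1.835e+05.
ε/D_h = 9.1e-05/0.2686 = 0.000339; Haaland gives 1/√f = -1.8 log₁₀[3.29e-05+3.76e-05] = 7.473, so f = 0.01791.
ΔP = f(L/D_h)(ρV²/2) = 0.01791·30.43/0.2686·105.2 = 213.5 Pa.
ΔP = 0.2135 kPa.

ΔP ≈ 0.2135 kPa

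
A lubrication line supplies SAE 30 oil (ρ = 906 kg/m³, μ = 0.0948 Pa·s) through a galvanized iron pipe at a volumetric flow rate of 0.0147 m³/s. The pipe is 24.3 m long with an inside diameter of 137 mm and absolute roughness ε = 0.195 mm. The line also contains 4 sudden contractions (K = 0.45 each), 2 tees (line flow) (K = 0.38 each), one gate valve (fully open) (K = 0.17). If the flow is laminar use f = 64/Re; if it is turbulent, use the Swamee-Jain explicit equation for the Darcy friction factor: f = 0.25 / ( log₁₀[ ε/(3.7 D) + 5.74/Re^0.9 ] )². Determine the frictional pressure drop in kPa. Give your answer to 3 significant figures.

ΔP ≈ 5.15 kPa

Cross-sectional area A = πD²/4 = π(0.137)²/4 = 0.01474 m²; mean velocity V = Q/A = 0.0147/0.01474 = 0.9972 m/s.
Reynolds number Re = ρVD/μ = 906 · 0.9972 · 0.137 / 0.0948 = 1306.
Re < 2300 → laminar flow, so f = 64/Re = 64/1306 = 0.04902 (the turbulent correlation is not needed).
Total minor-loss coefficient ΣK = 4·0.45 + 2·0.38 + 1·0.17 = 2.73.
ΔP = [f·L/D + ΣK]·(ρV²/2) = [0.04902·24.3/0.137 + 2.73]·(906·0.9972²/2) = [8.694 + 2.73]·450.5 = 5146 Pa.
ΔP = 5146 Pa = 5.15 kPa.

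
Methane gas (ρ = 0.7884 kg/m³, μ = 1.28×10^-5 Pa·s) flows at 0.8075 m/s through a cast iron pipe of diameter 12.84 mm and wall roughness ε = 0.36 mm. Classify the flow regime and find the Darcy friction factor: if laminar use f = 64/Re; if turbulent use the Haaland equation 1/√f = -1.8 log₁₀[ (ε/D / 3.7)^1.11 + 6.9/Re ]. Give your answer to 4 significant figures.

Re = ρVD/μ = 0.7884·0.8075·0.01284/1.28e-05 = 638.6.
Re < 2300 → laminar, so f = 64/Re = 0.1002 (roughness is irrelevant in laminar flow).

f ≈ 0.1002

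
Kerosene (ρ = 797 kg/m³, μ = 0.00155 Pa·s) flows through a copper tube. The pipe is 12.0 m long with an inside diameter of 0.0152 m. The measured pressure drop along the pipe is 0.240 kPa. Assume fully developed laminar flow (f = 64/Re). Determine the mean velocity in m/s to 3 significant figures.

For laminar flow, f = 64/Re with Re = ρVD/μ, so Darcy-Weisbach reduces to ΔP = 32μLV/D². Solving for V: V = ΔP·D²/(32μL) = 240·(0.0152)²/(32·0.00155·12) = 0.09316 m/s.
Check: Re = ρVD/μ = 797·0.09316·0.0152/0.00155 = 728.1 < 2300, so the laminar assumption holds.

V ≈ 0.0932 m/s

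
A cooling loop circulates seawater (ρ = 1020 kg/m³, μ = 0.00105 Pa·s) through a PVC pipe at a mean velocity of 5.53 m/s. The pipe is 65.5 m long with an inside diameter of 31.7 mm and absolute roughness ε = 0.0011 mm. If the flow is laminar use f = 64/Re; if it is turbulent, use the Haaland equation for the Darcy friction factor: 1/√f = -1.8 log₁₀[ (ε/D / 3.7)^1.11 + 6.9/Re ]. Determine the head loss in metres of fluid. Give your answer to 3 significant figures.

h_f ≈ 52.2 m

Reynolds number Re = ρVD/μ = 1020 · 5.53 · 0.0317 / 0.00105 = 1.703e+05.
Re > 4000 → turbulent. Relative roughness ε/D = 1.1e-06/0.0317 = 3.47e-05. Haaland: 1/√f = -1.8 log₁₀[(3.47e-05/3.7)^1.11 + 6.9/1.703e+05] = -1.8 log₁₀[2.62e-06 + 4.05e-05] = 7.857, so f = 0.0162.
Darcy-Weisbach: ΔP = f(L/D)(ρV²/2) = 0.0162·(65.5/0.0317)·(1020·5.53²/2) = 0.0162·2066·1.56e+04 = 5.22e+05 Pa.
Head loss h_f = ΔP/(ρg) = 5.22e+05/(1020·9.81) = 52.2 m.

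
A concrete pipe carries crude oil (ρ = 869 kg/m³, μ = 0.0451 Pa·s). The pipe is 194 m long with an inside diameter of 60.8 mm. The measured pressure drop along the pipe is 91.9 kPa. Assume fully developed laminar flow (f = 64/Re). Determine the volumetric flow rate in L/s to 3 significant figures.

Q ≈ 3.52 L/s

For laminar flow, f = 64/Re with Re = ρVD/μ, so Darcy-Weisbach reduces to ΔP = 32μLV/D². Solving for V: V = ΔP·D²/(32μL) = 9.19e+04·(0.0608)²/(32·0.0451·194) = 1.213 m/s.
Check: Re = ρVD/μ = 869·1.213·0.0608/0.0451 = 1421 < 2300, so the laminar assumption holds.
Q = V·A = 1.213·(π/4·0.0608²) = 0.003523 m³/s = 3.52 L/s.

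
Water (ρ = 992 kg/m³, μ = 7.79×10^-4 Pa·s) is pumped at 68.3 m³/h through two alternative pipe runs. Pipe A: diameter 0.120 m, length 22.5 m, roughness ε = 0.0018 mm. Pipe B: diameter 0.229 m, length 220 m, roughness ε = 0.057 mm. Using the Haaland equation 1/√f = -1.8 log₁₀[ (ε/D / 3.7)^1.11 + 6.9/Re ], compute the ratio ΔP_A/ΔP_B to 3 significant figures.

Pipe A: V = Q/A = 0.01897/0.01131 = 1.678 m/s; Re = 2.563e+05; ε/D = 1.5e-05; Haaland → f = 0.01488; ΔP_A = f(L/D)(ρV²/2) = 3895 Pa.
Pipe B: V = Q/A = 0.01897/0.04119 = 0.4606 m/s; Re = 1.343e+05; ε/D = 0.000249; Haaland → f = 0.01813; ΔP_B = f(L/D)(ρV²/2) = 1833 Pa.
ΔP_A/ΔP_B = 3895/1833 = 2.13.

ΔP_A/ΔP_B ≈ 2.13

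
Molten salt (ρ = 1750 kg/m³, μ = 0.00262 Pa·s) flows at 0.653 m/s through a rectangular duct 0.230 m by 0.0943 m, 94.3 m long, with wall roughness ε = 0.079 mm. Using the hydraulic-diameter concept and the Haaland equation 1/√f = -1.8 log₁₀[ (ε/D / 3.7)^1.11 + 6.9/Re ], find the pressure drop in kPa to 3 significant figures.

Hydraulic diameter D_h = 4A/P = 4·(0.23·0.0943)/(2·(0.23+0.0943)) = 0.08676/0.6486 = 0.1338 m.
Re = ρVD_h/μ = 1750·0.653·0.1338/0.00262 = 5.834e+04.
ε/D_h = 7.9e-05/0.1338 = 0.000591; Haaland gives 1/√f = -1.8 log₁₀[6.1e-05+0.000118] = 6.744, so f = 0.02199.
ΔP = f(L/D_h)(ρV²/2) = 0.02199·94.3/0.1338·373.1 = 5784 Pa.
ΔP = 5.78 kPa.

ΔP ≈ 5.78 kPa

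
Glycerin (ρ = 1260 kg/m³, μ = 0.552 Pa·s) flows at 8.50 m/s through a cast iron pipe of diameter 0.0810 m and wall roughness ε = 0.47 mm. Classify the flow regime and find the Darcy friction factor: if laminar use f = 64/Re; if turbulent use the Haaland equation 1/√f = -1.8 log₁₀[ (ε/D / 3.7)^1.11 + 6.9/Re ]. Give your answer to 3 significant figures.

f ≈ 0.0407

Re = ρVD/μ = 1260·8.5·0.081/0.552 = 1572.
Re < 2300 → laminar, so f = 64/Re = 0.04072 (roughness is irrelevant in laminar flow).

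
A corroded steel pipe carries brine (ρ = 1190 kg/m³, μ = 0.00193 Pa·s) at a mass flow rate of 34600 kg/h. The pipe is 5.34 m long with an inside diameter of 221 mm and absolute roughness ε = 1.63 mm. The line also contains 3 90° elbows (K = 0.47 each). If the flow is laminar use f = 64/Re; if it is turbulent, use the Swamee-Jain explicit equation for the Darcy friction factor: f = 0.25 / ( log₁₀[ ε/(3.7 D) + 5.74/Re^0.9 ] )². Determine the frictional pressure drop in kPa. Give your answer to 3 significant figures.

ΔP ≈ 0.0609 kPa

ṁ = 34600 kg/h = 34600/3600 = 9.611 kg/s.
A = πD²/4 = π(0.221)²/4 = 0.03836 m²; mean velocity V = ṁ/(ρA) = 9.611/(1190 · 0.03836) = 0.2105 m/s.
Reynolds number Re = ρVD/μ = 1190 · 0.2105 · 0.221 / 0.00193 = 2.869e+04.
Re > 4000 → turbulent. Relative roughness ε/D = 0.00163/0.221 = 0.00738. Swamee-Jain: f = 0.25/(log₁₀[0.00738/3.7 + 5.74/2.869e+04^0.9])² = 0.25/(log₁₀[0.00199 + 0.000558])² = 0.25/(-2.593)² = 0.03718.
Total minor-loss coefficient ΣK = 3·0.47 = 1.41.
ΔP = [f·L/D + ΣK]·(ρV²/2) = [0.03718·5.34/0.221 + 1.41]·(1190·0.2105²/2) = [0.8983 + 1.41]·26.38 = 60.89 Pa.
ΔP = 60.89 Pa = 0.0609 kPa.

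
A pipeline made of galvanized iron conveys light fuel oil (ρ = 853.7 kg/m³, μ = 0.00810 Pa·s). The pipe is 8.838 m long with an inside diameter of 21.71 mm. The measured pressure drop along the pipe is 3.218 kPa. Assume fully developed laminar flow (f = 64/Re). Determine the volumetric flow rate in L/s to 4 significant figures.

For laminar flow, f = 64/Re with Re = ρVD/μ, so Darcy-Weisbach reduces to ΔP = 32μLV/D². Solving for V: V = ΔP·D²/(32μL) = 3218·(0.02171)²/(32·0.0081·8.838) = 0.6621 m/s.
Check: Re = ρVD/μ = 853.7·0.6621·0.02171/0.0081 = 1515 < 2300, so the laminar assumption holds.
Q = V·A = 0.6621·(π/4·0.02171²) = 0.0002451 m³/s = 0.2451 L/s.

Q ≈ 0.2451 L/s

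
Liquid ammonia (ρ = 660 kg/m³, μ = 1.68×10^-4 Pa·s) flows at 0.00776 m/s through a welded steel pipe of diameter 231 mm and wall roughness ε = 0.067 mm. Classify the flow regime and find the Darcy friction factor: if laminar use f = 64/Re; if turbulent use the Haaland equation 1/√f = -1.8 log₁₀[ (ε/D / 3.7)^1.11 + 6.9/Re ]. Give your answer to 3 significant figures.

Re = ρVD/μ = 660·0.00776·0.231/0.000168 = 7042.
Re > 4000 → turbulent. ε/D = 6.7e-05/0.231 = 0.00029; Haaland: 1/√f = -1.8 log₁₀[2.77e-05 + 0.00098] = 5.394, so f = 0.03437.

f ≈ 0.0344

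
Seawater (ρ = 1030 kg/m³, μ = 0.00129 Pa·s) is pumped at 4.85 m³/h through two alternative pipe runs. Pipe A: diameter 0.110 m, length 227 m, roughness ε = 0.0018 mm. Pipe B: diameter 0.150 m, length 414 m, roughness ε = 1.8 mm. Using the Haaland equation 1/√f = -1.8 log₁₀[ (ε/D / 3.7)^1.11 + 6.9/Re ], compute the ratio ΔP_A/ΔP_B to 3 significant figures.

ΔP_A/ΔP_B ≈ 1.66

Pipe A: V = Q/A = 0.001347/0.009503 = 0.1418 m/s; Re = 1.245e+04; ε/D = 1.64e-05; Haaland → f = 0.02912; ΔP_A = f(L/D)(ρV²/2) = 622 Pa.
Pipe B: V = Q/A = 0.001347/0.01767 = 0.07624 m/s; Re = 9131; ε/D = 0.012; Haaland → f = 0.04548; ΔP_B = f(L/D)(ρV²/2) = 375.7 Pa.
ΔP_A/ΔP_B = 622/375.7 = 1.66.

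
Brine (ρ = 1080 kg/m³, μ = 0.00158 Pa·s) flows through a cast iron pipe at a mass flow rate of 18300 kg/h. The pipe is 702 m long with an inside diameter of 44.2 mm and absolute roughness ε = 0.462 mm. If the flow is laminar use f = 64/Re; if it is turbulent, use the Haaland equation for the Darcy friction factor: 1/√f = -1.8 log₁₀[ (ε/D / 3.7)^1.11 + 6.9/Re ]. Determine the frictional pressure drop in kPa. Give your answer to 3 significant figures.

ṁ = 18300 kg/h = 18300/3600 = 5.083 kg/s.
A = πD²/4 = π(0.0442)²/4 = 0.001534 m²; mean velocity V = ṁ/(ρA) = 5.083/(1080 · 0.001534) = 3.068 m/s.
Reynolds number Re = ρVD/μ = 1080 · 3.068 · 0.0442 / 0.00158 = 9.268e+04.
Re > 4000 → turbulent. Relative roughness ε/D = 0.000462/0.0442 = 0.0105. Haaland: 1/√f = -1.8 log₁₀[(0.0105/3.7)^1.11 + 6.9/9.268e+04] = -1.8 log₁₀[0.00148 + 7.45e-05] = 5.055, so f = 0.03914.
Darcy-Weisbach: ΔP = f(L/D)(ρV²/2) = 0.03914·(702/0.0442)·(1080·3.068²/2) = 0.03914·1.588e+04·5081 = 3.159e+06 Pa.
ΔP = 3.159e+06 Pa = 3160 kPa.

ΔP ≈ 3160 kPa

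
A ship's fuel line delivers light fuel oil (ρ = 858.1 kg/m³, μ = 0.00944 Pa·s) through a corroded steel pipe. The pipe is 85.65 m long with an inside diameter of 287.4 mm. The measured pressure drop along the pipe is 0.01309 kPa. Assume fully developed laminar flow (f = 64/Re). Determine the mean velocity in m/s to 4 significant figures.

For laminar flow, f = 64/Re with Re = ρVD/μ, so Darcy-Weisbach reduces to ΔP = 32μLV/D². Solving for V: V = ΔP·D²/(32μL) = 13.09·(0.2874)²/(32·0.00944·85.65) = 0.04179 m/s.
Check: Re = ρVD/μ = 858.1·0.04179·0.2874/0.00944 = 1092 < 2300, so the laminar assumption holds.

V ≈ 0.04179 m/s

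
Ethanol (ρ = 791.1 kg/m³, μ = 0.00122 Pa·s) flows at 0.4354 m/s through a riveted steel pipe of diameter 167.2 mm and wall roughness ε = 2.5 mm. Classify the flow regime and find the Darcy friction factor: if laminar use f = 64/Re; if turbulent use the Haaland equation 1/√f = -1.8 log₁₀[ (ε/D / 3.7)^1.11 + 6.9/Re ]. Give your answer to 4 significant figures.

f ≈ 0.04466

Re = ρVD/μ = 791.1·0.4354·0.1672/0.00122 = 4.721e+04.
Re > 4000 → turbulent. ε/D = 0.0025/0.1672 = 0.015; Haaland: 1/√f = -1.8 log₁₀[0.0022 + 0.000146] = 4.732, so f = 0.04466.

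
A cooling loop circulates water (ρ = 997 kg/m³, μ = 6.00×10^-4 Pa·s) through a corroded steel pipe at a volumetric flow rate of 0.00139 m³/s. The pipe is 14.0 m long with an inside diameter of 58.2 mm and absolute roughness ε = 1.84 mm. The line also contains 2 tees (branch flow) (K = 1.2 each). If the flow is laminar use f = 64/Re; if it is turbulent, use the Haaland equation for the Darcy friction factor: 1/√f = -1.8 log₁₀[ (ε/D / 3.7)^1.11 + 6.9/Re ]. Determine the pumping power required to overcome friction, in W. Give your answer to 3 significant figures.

Cross-sectional area A = πD²/4 = π(0.0582)²/4 = 0.00266 m²; mean velocity V = Q/A = 0.00139/0.00266 = 0.5225 m/s.
Reynolds number Re = ρVD/μ = 997 · 0.5225 · 0.0582 / 0.0006 = 5.053e+04.
Re > 4000 → turbulent. Relative roughness ε/D = 0.00184/0.0582 = 0.0316. Haaland: 1/√f = -1.8 log₁₀[(0.0316/3.7)^1.11 + 6.9/5.053e+04] = -1.8 log₁₀[0.00506 + 0.000137] = 4.112, so f = 0.05915.
Total minor-loss coefficient ΣK = 2·1.2 = 2.4.
ΔP = [f·L/D + ΣK]·(ρV²/2) = [0.05915·14/0.0582 + 2.4]·(997·0.5225²/2) = [14.23 + 2.4]·136.1 = 2263 Pa.
Pumping power P = QΔP = 0.00139·2263 = 3.146 W = 3.15 W.

P ≈ 3.15 W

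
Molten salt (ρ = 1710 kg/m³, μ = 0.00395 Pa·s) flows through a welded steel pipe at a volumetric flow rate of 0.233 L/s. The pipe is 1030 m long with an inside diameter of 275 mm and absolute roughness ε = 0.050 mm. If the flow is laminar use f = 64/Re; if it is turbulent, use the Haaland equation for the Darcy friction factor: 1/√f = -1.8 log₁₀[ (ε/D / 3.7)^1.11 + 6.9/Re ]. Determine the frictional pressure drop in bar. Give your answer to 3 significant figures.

ΔP ≈ 6.75×10^-5 bar

Q = 0.233 L/s = 0.233/1000 = 0.000233 m³/s.
Cross-sectional area A = πD²/4 = π(0.275)²/4 = 0.0594 m²; mean velocity V = Q/A = 0.000233/0.0594 = 0.003923 m/s.
Reynolds number Re = ρVD/μ = 1710 · 0.003923 · 0.275 / 0.00395 = 467.
Re < 2300 → laminar flow, so f = 64/Re = 64/467 = 0.137 (the turbulent correlation is not needed).
Darcy-Weisbach: ΔP = f(L/D)(ρV²/2) = 0.137·(1030/0.275)·(1710·0.003923²/2) = 0.137·3745·0.01316 = 6.753 Pa.
ΔP = 6.753 Pa = 6.75×10^-5 bar.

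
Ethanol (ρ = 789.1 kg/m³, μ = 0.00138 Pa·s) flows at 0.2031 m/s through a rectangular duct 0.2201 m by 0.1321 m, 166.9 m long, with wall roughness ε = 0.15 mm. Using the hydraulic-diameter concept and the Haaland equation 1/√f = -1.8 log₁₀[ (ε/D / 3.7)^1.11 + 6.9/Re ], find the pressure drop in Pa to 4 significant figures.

ΔP ≈ 455.5 Pa

Hydraulic diameter D_h = 4A/P = 4·(0.2201·0.1321)/(2·(0.2201+0.1321)) = 0.1163/0.7044 = 0.1651 m.
Re = ρVD_h/μ = 789.1·0.2031·0.1651/0.00138 = 1.917e+04.
ε/D_h = 0.00015/0.1651 = 0.000909; Haaland gives 1/√f = -1.8 log₁₀[9.84e-05+0.00036] = 6.01, so f = 0.02769.
ΔP = f(L/D_h)(ρV²/2) = 0.02769·166.9/0.1651·16.28 = 455.5 Pa.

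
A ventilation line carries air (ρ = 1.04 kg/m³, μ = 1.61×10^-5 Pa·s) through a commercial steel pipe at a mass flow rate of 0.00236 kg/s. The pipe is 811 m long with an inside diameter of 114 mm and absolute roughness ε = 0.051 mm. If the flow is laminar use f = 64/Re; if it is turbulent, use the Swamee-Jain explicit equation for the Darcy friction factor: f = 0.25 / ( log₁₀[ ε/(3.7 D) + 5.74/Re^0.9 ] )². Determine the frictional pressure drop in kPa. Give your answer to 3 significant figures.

ΔP ≈ 0.00715 kPa

A = πD²/4 = π(0.114)²/4 = 0.01021 m²; mean velocity V = ṁ/(ρA) = 0.00236/(1.04 · 0.01021) = 0.2223 m/s.
Reynolds number Re = ρVD/μ = 1.04 · 0.2223 · 0.114 / 1.61e-05 = 1637.
Re < 2300 → laminar flow, so f = 64/Re = 64/1637 = 0.03909 (the turbulent correlation is not needed).
Darcy-Weisbach: ΔP = f(L/D)(ρV²/2) = 0.03909·(811/0.114)·(1.04·0.2223²/2) = 0.03909·7114·0.0257 = 7.148 Pa.
ΔP = 7.148 Pa = 0.00715 kPa.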